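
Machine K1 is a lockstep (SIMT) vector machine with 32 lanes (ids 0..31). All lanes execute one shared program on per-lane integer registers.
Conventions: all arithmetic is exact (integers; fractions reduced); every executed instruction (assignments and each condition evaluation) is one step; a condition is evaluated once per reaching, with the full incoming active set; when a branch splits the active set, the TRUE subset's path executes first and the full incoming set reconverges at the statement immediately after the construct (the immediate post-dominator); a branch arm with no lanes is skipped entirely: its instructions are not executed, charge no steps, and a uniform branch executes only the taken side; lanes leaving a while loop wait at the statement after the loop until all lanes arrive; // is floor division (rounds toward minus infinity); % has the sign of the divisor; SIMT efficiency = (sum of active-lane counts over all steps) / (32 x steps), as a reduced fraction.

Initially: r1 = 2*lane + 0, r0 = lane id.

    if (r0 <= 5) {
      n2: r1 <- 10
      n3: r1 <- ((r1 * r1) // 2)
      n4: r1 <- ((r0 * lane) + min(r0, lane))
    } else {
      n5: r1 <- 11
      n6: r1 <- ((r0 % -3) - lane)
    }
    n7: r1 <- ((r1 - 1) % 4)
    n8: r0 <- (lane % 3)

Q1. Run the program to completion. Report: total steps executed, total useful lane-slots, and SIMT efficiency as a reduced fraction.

Answer: 8 steps, 166 useful, 83/128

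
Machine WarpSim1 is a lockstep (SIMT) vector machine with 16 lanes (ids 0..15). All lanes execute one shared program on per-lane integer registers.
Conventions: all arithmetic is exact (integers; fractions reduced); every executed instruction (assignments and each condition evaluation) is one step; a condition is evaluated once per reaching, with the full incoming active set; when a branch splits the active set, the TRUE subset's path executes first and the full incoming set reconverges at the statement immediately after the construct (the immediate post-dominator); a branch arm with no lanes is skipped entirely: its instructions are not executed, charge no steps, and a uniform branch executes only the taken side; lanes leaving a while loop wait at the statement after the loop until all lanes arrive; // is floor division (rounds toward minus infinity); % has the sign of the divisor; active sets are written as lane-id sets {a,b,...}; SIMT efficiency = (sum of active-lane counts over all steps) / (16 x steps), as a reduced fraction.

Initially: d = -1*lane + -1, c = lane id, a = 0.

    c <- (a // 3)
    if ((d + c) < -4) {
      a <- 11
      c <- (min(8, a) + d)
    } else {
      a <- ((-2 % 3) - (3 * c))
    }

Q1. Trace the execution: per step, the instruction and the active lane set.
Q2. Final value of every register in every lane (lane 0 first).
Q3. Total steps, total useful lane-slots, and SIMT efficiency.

step 0: c <- (a // 3)                {0,1,2,3,4,5,6,7,8,9,10,11,12,13,14,15}
step 1: eval ((d + c) < -4)          {0,1,2,3,4,5,6,7,8,9,10,11,12,13,14,15}
step 2: a <- 11                      {4,5,6,7,8,9,10,11,12,13,14,15}
step 3: c <- (min(8, a) + d)         {4,5,6,7,8,9,10,11,12,13,14,15}
step 4: a <- ((-2 % 3) - (3 * c))    {0,1,2,3}

Answer: 5 steps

d: -1,-2,-3,-4,-5,-6,-7,-8,-9,-10,-11,-12,-13,-14,-15,-16
c: 0,0,0,0,3,2,1,0,-1,-2,-3,-4,-5,-6,-7,-8
a: 1,1,1,1,11,11,11,11,11,11,11,11,11,11,11,11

steps = 5; useful = 60; efficiency = 60/80 = 3/4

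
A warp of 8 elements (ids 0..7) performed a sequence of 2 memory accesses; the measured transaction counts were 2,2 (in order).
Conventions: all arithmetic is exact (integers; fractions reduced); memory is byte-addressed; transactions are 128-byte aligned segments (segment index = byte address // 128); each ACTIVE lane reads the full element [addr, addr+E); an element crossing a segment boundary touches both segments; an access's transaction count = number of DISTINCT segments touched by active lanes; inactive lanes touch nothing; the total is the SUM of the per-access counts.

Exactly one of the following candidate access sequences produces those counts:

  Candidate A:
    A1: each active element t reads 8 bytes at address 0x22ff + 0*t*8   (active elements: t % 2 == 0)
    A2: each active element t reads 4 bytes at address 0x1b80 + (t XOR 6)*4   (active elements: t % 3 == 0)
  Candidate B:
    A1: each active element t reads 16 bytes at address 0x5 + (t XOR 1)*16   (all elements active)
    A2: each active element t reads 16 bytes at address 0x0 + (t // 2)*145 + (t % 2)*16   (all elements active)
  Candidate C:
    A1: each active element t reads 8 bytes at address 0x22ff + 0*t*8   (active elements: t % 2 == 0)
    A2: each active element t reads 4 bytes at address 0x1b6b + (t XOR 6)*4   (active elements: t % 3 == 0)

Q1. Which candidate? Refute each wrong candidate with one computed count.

A: A2 gives 1 transaction, not 2
B: A2 gives 4 transactions, not 2
C: all counts match (2,2)

Answer: C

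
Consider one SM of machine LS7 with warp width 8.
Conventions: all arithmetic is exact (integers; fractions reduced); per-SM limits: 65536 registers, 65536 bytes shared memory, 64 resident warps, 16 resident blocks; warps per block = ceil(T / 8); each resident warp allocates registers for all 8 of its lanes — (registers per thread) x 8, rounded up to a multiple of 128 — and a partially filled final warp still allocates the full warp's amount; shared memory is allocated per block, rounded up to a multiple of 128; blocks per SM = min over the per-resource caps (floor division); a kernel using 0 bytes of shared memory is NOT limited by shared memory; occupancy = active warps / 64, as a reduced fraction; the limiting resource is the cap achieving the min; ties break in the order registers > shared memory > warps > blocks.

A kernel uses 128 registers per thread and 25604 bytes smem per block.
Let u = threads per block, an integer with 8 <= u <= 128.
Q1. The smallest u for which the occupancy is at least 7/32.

Answer: u = 49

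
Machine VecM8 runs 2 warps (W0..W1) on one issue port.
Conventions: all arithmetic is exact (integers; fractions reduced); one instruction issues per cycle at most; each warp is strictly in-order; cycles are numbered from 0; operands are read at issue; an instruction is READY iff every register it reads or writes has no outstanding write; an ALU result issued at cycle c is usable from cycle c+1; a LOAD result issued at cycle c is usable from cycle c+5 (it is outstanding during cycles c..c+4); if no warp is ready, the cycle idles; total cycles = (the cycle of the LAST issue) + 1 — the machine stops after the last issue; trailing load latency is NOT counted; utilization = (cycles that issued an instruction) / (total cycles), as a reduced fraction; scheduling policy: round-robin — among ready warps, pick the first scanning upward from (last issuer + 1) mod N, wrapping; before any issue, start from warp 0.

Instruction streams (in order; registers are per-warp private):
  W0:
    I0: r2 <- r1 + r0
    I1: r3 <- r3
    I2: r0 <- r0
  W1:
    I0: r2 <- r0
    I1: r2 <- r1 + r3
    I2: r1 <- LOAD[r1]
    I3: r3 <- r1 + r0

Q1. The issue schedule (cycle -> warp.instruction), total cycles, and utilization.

cycle 0: W0.I0
cycle 1: W1.I0
cycle 2: W0.I1
cycle 3: W1.I1
cycle 4: W0.I2
cycle 5: W1.I2
cycle 6: idle
cycle 7: idle
cycle 8: idle
cycle 9: idle
cycle 10: W1.I3

Answer: 11 cycles, utilization 7/11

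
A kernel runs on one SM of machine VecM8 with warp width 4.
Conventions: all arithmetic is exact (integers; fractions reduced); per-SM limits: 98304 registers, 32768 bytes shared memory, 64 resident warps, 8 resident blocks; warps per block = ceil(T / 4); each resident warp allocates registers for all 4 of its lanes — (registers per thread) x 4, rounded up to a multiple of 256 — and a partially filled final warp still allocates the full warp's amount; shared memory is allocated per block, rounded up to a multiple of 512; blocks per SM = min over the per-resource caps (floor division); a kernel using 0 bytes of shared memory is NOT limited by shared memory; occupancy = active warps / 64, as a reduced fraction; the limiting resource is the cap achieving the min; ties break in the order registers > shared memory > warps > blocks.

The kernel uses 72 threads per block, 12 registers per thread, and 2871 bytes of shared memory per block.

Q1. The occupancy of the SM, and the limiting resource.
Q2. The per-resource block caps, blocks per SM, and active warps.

Answer: occupancy 27/32, limited by warps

registers: 21 blocks
shared memory: 10 blocks
warps: 3 blocks
blocks: 8 blocks

Answer: 3 blocks, 54 active warps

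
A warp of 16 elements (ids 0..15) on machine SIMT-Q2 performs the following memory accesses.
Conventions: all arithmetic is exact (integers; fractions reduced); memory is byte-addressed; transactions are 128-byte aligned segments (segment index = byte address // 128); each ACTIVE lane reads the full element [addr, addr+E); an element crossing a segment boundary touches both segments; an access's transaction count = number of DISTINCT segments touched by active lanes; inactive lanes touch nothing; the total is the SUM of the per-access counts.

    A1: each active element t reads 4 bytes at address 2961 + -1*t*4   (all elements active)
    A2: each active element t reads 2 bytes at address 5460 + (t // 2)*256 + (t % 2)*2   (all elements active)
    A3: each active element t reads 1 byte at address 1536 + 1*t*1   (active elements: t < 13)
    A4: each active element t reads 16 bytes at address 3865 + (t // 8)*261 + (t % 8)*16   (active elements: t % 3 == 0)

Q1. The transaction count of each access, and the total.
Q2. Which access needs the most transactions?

A1: 2 transactions
A2: 8 transactions
A3: 1 transaction
A4: 4 transactions

Answer: 2,8,1,4; total 15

Answer: A2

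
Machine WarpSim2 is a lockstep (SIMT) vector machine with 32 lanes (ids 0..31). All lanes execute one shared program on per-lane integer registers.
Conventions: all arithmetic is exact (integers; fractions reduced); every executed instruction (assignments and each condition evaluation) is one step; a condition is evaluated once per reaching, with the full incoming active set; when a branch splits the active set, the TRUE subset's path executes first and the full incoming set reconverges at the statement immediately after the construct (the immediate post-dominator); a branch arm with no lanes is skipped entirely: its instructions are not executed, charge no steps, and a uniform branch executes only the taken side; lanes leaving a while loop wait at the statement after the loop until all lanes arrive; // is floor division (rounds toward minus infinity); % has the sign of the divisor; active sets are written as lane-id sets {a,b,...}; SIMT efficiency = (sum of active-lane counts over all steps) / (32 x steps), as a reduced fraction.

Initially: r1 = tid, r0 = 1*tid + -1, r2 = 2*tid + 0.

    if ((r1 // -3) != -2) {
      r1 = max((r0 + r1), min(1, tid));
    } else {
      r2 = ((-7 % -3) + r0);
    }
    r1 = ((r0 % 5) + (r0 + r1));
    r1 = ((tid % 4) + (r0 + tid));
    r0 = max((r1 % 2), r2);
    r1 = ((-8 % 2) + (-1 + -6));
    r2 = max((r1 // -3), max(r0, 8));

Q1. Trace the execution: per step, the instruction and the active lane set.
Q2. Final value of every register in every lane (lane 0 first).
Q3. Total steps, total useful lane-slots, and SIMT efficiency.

step 0: eval ((r1 // -3) != -2)      {0,1,2,3,4,5,6,7,8,9,10,11,12,13,14,15,16,17,18,19,20,21,22,23,24,25,26,27,28,29,30,31}
step 1: r1 <- max((r0 + r1), min(1, tid)) {0,1,2,3,7,8,9,10,11,12,13,14,15,16,17,18,19,20,21,22,23,24,25,26,27,28,29,30,31}
step 2: r2 <- ((-7 % -3) + r0)       {4,5,6}
step 3: r1 <- ((r0 % 5) + (r0 + r1)) {0,1,2,3,4,5,6,7,8,9,10,11,12,13,14,15,16,17,18,19,20,21,22,23,24,25,26,27,28,29,30,31}
step 4: r1 <- ((tid % 4) + (r0 + tid)) {0,1,2,3,4,5,6,7,8,9,10,11,12,13,14,15,16,17,18,19,20,21,22,23,24,25,26,27,28,29,30,31}
step 5: r0 <- max((r1 % 2), r2)      {0,1,2,3,4,5,6,7,8,9,10,11,12,13,14,15,16,17,18,19,20,21,22,23,24,25,26,27,28,29,30,31}
step 6: r1 <- ((-8 % 2) + (-1 + -6)) {0,1,2,3,4,5,6,7,8,9,10,11,12,13,14,15,16,17,18,19,20,21,22,23,24,25,26,27,28,29,30,31}
step 7: r2 <- max((r1 // -3), max(r0, 8)) {0,1,2,3,4,5,6,7,8,9,10,11,12,13,14,15,16,17,18,19,20,21,22,23,24,25,26,27,28,29,30,31}

Answer: 8 steps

r1: -7,-7,-7,-7,-7,-7,-7,-7,-7,-7,-7,-7,-7,-7,-7,-7,-7,-7,-7,-7,-7,-7,-7,-7,-7,-7,-7,-7,-7,-7,-7,-7
r0: 1,2,4,6,2,3,4,14,16,18,20,22,24,26,28,30,32,34,36,38,40,42,44,46,48,50,52,54,56,58,60,62
r2: 8,8,8,8,8,8,8,14,16,18,20,22,24,26,28,30,32,34,36,38,40,42,44,46,48,50,52,54,56,58,60,62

steps = 8; useful = 224; efficiency = 224/256 = 7/8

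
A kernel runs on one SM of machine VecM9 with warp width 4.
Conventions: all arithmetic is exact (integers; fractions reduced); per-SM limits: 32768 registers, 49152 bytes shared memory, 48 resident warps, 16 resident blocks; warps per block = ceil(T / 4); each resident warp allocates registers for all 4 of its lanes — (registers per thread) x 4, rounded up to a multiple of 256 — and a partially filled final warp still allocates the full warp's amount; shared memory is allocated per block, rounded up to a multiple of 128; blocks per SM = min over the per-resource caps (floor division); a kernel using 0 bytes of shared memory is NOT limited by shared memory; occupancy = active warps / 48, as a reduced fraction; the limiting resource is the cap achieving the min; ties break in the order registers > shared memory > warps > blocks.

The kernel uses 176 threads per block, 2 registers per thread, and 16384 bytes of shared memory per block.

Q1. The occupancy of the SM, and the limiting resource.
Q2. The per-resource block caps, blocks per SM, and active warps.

Answer: occupancy 11/12, limited by warps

registers: 2 blocks
shared memory: 3 blocks
warps: 1 block
blocks: 16 blocks

Answer: 1 block, 44 active warps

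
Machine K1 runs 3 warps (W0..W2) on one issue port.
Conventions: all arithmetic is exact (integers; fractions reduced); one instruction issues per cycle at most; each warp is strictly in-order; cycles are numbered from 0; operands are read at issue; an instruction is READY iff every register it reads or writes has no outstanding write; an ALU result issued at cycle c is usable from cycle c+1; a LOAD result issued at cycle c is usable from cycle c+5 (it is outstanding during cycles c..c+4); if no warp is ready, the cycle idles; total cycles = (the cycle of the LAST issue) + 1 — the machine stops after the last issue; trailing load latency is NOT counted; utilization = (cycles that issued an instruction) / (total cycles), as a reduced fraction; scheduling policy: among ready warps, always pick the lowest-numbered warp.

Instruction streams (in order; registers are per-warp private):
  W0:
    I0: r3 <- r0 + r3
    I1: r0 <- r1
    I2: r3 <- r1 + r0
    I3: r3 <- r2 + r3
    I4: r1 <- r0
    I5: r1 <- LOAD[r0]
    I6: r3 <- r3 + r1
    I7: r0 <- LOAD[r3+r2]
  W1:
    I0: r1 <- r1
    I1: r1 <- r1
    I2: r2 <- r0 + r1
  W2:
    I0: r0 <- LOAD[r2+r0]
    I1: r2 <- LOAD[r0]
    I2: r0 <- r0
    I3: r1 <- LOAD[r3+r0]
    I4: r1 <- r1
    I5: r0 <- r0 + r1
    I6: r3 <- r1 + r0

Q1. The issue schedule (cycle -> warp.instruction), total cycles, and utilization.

cycle 0: W0.I0
cycle 1: W0.I1
cycle 2: W0.I2
cycle 3: W0.I3
cycle 4: W0.I4
cycle 5: W0.I5
cycle 6: W1.I0
cycle 7: W1.I1
cycle 8: W1.I2
cycle 9: W2.I0
cycle 10: W0.I6
cycle 11: W0.I7
cycle 12: idle
cycle 13: idle
cycle 14: W2.I1
cycle 15: W2.I2
cycle 16: W2.I3
cycle 17: idle
cycle 18: idle
cycle 19: idle
cycle 20: idle
cycle 21: W2.I4
cycle 22: W2.I5
cycle 23: W2.I6

Answer: 24 cycles, utilization 3/4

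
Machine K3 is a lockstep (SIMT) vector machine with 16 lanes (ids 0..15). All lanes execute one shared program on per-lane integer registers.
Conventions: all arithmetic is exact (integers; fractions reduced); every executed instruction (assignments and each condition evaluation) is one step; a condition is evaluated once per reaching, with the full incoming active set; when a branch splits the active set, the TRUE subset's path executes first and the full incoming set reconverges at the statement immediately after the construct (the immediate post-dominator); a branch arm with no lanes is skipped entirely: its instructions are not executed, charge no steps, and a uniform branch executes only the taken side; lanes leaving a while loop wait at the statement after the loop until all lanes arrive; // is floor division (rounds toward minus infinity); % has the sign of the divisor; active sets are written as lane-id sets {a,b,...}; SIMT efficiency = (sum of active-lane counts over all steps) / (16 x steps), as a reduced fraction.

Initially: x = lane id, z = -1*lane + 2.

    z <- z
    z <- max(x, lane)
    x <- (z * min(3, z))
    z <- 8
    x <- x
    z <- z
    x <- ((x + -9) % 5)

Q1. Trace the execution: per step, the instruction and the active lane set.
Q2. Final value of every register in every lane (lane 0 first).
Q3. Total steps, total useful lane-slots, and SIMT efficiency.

step 0: z <- z                       {0,1,2,3,4,5,6,7,8,9,10,11,12,13,14,15}
step 1: z <- max(x, lane)            {0,1,2,3,4,5,6,7,8,9,10,11,12,13,14,15}
step 2: x <- (z * min(3, z))         {0,1,2,3,4,5,6,7,8,9,10,11,12,13,14,15}
step 3: z <- 8                       {0,1,2,3,4,5,6,7,8,9,10,11,12,13,14,15}
step 4: x <- x                       {0,1,2,3,4,5,6,7,8,9,10,11,12,13,14,15}
step 5: z <- z                       {0,1,2,3,4,5,6,7,8,9,10,11,12,13,14,15}
step 6: x <- ((x + -9) % 5)          {0,1,2,3,4,5,6,7,8,9,10,11,12,13,14,15}

Answer: 7 steps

x: 1,2,0,0,3,1,4,2,0,3,1,4,2,0,3,1
z: 8,8,8,8,8,8,8,8,8,8,8,8,8,8,8,8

steps = 7; useful = 112; efficiency = 112/112 = 1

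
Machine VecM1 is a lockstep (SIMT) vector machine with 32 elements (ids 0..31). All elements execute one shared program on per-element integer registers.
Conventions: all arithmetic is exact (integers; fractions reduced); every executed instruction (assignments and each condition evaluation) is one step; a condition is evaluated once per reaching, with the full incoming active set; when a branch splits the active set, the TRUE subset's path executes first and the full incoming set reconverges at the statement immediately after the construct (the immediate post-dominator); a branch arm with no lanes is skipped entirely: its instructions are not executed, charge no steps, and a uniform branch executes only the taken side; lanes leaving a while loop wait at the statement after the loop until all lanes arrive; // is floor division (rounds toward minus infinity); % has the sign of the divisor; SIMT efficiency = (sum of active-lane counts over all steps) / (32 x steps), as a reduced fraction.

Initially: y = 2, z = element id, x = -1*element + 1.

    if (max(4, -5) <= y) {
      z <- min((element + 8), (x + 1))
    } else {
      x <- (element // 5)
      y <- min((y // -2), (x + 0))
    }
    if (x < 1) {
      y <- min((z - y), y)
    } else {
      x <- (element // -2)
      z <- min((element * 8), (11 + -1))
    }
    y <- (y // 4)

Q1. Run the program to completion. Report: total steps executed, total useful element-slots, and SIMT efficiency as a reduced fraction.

Answer: 8 steps, 219 useful, 219/256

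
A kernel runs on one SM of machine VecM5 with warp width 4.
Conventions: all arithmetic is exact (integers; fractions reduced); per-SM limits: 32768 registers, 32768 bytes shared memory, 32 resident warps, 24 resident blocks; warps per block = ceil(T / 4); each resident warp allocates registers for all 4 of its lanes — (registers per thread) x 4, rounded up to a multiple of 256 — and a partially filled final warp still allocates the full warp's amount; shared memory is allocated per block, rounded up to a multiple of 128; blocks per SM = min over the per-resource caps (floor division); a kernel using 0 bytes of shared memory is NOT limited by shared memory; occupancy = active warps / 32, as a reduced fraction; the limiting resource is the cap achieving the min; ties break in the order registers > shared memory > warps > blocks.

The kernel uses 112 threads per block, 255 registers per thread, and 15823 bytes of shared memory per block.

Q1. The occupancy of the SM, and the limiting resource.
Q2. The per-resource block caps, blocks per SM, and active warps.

Answer: occupancy 7/8, limited by registers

registers: 1 block
shared memory: 2 blocks
warps: 1 block
blocks: 24 blocks

Answer: 1 block, 28 active warps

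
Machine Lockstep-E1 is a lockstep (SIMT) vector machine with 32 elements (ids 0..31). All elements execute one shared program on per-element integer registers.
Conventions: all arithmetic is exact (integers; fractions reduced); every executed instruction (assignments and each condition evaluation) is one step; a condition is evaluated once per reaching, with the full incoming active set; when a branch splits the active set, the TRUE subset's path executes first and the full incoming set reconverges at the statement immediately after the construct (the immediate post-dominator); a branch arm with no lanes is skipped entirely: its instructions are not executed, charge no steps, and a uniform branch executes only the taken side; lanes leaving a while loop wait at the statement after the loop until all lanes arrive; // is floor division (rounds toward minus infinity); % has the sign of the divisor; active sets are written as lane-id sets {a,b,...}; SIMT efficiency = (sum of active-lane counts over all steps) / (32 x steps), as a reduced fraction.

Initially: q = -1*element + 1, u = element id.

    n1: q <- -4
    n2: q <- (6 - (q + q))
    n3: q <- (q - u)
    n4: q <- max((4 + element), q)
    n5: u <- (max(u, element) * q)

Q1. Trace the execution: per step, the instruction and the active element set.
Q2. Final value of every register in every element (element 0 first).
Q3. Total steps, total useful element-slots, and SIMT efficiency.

step 0: q <- -4                      {0,1,2,3,4,5,6,7,8,9,10,11,12,13,14,15,16,17,18,19,20,21,22,23,24,25,26,27,28,29,30,31}
step 1: q <- (6 - (q + q))           {0,1,2,3,4,5,6,7,8,9,10,11,12,13,14,15,16,17,18,19,20,21,22,23,24,25,26,27,28,29,30,31}
step 2: q <- (q - u)                 {0,1,2,3,4,5,6,7,8,9,10,11,12,13,14,15,16,17,18,19,20,21,22,23,24,25,26,27,28,29,30,31}
step 3: q <- max((4 + element), q)   {0,1,2,3,4,5,6,7,8,9,10,11,12,13,14,15,16,17,18,19,20,21,22,23,24,25,26,27,28,29,30,31}
step 4: u <- (max(u, element) * q)   {0,1,2,3,4,5,6,7,8,9,10,11,12,13,14,15,16,17,18,19,20,21,22,23,24,25,26,27,28,29,30,31}

Answer: 5 steps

q: 14,13,12,11,10,9,10,11,12,13,14,15,16,17,18,19,20,21,22,23,24,25,26,27,28,29,30,31,32,33,34,35
u: 0,13,24,33,40,45,60,77,96,117,140,165,192,221,252,285,320,357,396,437,480,525,572,621,672,725,780,837,896,957,1020,1085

steps = 5; useful = 160; efficiency = 160/160 = 1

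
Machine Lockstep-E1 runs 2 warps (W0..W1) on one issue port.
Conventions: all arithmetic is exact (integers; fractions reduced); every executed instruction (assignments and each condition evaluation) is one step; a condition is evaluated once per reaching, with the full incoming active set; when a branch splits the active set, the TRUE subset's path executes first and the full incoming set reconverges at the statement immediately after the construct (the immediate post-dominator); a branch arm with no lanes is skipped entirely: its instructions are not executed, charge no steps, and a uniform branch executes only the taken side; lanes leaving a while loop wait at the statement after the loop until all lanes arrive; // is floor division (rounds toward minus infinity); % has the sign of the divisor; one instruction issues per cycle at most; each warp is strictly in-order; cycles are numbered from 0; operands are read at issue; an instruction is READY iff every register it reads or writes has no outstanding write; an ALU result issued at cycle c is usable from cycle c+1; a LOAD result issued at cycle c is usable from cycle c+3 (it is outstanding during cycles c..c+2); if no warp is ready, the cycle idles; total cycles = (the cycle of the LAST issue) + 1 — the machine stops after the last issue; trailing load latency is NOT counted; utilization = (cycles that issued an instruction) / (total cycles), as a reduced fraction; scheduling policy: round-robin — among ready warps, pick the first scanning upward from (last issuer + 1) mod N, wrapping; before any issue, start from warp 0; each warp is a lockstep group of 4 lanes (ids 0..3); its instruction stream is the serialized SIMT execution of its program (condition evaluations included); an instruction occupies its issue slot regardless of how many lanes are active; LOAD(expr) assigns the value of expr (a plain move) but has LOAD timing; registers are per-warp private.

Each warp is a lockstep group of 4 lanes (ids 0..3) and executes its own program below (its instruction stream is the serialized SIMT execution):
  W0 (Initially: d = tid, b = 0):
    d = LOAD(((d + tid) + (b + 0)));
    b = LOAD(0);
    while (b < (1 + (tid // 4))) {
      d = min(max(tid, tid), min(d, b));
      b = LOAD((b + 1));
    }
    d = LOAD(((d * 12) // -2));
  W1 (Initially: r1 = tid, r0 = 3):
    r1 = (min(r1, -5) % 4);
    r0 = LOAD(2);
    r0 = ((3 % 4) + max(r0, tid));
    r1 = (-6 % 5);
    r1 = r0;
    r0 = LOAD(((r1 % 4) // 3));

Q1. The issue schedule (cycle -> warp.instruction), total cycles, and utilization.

cycle 0: W0.I0
cycle 1: W1.I0
cycle 2: W0.I1
cycle 3: W1.I1
cycle 4: idle
cycle 5: W0.I2
cycle 6: W1.I2
cycle 7: W0.I3
cycle 8: W1.I3
cycle 9: W0.I4
cycle 10: W1.I4
cycle 11: W1.I5
cycle 12: W0.I5
cycle 13: W0.I6

Answer: 14 cycles, utilization 13/14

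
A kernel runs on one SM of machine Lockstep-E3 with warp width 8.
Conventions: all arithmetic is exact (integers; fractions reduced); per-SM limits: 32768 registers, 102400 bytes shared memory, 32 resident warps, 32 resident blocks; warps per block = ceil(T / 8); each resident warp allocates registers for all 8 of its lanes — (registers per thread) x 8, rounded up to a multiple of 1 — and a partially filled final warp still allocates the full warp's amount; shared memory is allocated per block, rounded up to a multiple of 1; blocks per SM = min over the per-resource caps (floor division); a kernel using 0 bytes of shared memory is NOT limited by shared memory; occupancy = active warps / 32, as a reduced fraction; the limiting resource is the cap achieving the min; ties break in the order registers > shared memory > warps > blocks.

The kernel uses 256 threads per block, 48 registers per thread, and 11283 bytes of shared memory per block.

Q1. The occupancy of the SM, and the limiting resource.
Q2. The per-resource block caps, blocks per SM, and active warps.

Answer: occupancy 1, limited by warps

registers: 2 blocks
shared memory: 9 blocks
warps: 1 block
blocks: 32 blocks

Answer: 1 block, 32 active warps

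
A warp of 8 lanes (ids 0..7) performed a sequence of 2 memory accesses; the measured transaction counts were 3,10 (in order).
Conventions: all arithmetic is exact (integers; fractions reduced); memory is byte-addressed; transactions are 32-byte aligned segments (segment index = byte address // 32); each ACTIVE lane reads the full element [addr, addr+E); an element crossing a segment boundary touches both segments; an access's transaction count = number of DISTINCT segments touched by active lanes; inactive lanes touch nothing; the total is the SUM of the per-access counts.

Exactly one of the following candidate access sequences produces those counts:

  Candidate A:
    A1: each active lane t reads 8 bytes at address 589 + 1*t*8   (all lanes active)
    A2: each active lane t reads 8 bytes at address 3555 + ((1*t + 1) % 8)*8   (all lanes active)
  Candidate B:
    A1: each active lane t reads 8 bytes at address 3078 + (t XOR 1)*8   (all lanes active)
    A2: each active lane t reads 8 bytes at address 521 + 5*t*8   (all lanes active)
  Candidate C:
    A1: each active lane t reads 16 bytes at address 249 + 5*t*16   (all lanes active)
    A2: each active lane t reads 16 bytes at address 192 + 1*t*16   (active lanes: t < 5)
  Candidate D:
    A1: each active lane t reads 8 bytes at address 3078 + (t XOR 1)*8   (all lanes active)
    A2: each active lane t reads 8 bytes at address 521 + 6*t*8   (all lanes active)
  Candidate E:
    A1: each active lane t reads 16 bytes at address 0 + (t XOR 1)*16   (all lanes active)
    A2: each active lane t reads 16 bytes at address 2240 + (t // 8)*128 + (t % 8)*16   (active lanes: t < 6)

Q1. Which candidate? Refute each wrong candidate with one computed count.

A: A2 gives 3 transactions, not 10
C: A1 gives 12 transactions, not 3
D: A2 gives 12 transactions, not 10
E: A1 gives 4 transactions, not 3
B: all counts match (3,10)

Answer: B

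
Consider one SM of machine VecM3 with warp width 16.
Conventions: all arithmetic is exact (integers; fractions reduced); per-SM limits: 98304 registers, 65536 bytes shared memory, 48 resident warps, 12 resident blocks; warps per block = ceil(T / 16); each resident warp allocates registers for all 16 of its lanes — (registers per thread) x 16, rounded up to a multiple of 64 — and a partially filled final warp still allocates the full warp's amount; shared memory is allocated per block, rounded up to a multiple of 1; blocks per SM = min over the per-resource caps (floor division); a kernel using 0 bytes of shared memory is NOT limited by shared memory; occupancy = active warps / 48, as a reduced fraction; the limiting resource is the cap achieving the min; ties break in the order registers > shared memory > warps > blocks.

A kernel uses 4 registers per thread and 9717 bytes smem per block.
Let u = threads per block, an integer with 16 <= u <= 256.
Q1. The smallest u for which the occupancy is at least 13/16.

Answer: u = 97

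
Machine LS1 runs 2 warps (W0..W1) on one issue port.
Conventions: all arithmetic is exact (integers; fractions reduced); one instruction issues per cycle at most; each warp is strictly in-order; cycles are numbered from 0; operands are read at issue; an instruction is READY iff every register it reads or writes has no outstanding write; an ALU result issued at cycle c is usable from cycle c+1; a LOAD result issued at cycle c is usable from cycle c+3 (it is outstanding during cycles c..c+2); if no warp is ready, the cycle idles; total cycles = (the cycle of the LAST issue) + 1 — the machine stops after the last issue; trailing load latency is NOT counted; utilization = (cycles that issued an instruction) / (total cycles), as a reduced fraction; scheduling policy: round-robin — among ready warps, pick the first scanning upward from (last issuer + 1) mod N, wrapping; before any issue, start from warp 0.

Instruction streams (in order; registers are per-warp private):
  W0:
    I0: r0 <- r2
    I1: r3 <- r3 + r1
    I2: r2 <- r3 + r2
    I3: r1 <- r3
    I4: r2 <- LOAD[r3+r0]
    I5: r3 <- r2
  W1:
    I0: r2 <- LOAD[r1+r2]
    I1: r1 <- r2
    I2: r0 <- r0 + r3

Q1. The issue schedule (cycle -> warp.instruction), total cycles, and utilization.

cycle 0: W0.I0
cycle 1: W1.I0
cycle 2: W0.I1
cycle 3: W0.I2
cycle 4: W1.I1
cycle 5: W0.I3
cycle 6: W1.I2
cycle 7: W0.I4
cycle 8: idle
cycle 9: idle
cycle 10: W0.I5

Answer: 11 cycles, utilization 9/11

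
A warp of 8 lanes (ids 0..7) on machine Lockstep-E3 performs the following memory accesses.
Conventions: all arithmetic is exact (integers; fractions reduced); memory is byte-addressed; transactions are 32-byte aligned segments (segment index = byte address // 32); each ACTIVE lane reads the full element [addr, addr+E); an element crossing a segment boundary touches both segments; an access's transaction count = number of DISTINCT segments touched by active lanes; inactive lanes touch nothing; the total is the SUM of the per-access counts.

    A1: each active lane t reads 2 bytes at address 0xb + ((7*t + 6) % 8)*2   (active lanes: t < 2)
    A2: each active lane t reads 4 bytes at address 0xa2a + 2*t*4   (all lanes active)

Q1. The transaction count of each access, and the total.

A1: 1 transaction
A2: 3 transactions

Answer: 1,3; total 4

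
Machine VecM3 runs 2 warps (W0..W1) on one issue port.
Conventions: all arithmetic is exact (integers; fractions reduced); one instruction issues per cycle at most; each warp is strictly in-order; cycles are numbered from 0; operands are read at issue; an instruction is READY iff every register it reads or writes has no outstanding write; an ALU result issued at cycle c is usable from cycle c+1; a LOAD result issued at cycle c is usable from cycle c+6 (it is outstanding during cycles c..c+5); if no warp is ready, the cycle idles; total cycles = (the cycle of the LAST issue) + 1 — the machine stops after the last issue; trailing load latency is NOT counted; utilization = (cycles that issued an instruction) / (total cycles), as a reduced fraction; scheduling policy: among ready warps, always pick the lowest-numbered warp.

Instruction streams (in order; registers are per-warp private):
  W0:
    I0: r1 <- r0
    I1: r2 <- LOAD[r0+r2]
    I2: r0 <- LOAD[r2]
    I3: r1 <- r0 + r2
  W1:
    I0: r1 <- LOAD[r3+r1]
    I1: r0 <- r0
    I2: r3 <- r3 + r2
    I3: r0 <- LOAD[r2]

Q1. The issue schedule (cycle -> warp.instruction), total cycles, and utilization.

cycle 0: W0.I0
cycle 1: W0.I1
cycle 2: W1.I0
cycle 3: W1.I1
cycle 4: W1.I2
cycle 5: W1.I3
cycle 6: idle
cycle 7: W0.I2
cycle 8: idle
cycle 9: idle
cycle 10: idle
cycle 11: idle
cycle 12: idle
cycle 13: W0.I3

Answer: 14 cycles, utilization 4/7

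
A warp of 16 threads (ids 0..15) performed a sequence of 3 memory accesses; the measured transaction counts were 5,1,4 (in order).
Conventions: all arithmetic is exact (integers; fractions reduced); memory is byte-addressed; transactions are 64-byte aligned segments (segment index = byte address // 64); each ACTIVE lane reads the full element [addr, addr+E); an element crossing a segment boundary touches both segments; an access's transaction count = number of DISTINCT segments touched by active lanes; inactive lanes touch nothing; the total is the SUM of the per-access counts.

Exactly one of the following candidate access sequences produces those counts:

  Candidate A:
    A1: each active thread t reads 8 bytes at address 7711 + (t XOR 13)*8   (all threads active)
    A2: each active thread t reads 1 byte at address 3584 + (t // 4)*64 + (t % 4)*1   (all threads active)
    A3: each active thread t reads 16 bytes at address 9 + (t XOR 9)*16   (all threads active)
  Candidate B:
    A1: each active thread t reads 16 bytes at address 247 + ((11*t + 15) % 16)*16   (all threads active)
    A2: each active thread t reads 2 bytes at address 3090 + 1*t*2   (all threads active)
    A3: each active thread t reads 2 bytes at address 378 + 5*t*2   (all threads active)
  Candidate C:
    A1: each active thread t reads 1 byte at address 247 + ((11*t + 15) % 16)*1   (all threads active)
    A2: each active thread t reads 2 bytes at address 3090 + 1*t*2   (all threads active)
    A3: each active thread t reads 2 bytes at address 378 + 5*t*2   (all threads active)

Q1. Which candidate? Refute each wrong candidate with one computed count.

A: A1 gives 3 transactions, not 5
C: A1 gives 2 transactions, not 5
B: all counts match (5,1,4)

Answer: B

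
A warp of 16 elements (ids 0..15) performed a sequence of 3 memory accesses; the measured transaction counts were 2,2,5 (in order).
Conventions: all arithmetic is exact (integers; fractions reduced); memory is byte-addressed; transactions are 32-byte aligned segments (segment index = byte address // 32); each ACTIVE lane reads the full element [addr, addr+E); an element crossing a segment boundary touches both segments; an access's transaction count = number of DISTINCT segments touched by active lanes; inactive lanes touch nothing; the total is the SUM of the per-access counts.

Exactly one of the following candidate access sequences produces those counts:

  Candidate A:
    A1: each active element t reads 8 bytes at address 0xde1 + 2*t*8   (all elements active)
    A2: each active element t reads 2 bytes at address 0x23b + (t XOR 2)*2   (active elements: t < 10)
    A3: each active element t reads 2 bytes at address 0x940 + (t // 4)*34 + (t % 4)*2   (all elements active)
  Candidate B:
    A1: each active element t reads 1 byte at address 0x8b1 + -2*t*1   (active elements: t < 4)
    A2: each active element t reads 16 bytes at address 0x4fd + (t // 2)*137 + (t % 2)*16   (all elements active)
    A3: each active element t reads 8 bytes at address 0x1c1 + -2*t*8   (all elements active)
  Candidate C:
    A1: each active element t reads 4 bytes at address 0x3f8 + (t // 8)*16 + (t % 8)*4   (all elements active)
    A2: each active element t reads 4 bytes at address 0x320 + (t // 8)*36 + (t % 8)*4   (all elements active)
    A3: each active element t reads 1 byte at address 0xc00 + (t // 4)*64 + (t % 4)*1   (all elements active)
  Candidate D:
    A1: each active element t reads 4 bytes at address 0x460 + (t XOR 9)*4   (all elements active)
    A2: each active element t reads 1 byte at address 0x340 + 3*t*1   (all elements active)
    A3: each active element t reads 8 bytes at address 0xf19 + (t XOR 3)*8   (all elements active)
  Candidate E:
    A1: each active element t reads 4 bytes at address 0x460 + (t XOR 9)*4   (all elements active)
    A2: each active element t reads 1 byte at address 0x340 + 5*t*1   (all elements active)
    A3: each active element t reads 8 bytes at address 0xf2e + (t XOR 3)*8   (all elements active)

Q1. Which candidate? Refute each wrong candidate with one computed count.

A: A1 gives 8 transactions, not 2
B: A1 gives 1 transaction, not 2
C: A1 gives 3 transactions, not 2
E: A2 gives 3 transactions, not 2
D: all counts match (2,2,5)

Answer: D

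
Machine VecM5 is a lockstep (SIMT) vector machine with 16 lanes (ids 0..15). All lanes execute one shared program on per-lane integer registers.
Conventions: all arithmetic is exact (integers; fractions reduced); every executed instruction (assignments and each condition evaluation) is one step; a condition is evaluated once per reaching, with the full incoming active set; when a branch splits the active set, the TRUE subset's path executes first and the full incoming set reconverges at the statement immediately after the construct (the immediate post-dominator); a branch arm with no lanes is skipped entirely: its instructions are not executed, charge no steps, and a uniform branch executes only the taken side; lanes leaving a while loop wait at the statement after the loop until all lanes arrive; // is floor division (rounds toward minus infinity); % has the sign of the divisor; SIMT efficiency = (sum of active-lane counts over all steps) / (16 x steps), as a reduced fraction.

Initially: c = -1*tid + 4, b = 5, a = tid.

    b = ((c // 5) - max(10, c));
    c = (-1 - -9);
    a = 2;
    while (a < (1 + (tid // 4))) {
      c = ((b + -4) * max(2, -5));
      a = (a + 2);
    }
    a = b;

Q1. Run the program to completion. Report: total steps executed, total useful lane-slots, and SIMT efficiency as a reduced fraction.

Answer: 8 steps, 104 useful, 13/16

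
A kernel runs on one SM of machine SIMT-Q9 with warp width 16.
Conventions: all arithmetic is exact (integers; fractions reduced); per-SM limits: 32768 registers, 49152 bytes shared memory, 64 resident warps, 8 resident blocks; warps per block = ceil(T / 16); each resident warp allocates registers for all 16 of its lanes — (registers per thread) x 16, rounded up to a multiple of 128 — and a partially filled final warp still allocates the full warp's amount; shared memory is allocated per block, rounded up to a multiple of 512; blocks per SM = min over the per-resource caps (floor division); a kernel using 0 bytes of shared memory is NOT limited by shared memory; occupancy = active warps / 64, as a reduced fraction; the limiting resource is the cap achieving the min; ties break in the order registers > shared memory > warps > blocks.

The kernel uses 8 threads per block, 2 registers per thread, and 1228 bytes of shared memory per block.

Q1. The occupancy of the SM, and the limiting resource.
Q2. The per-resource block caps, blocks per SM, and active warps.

Answer: occupancy 1/8, limited by blocks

registers: 256 blocks
shared memory: 32 blocks
warps: 64 blocks
blocks: 8 blocks

Answer: 8 blocks, 8 active warps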